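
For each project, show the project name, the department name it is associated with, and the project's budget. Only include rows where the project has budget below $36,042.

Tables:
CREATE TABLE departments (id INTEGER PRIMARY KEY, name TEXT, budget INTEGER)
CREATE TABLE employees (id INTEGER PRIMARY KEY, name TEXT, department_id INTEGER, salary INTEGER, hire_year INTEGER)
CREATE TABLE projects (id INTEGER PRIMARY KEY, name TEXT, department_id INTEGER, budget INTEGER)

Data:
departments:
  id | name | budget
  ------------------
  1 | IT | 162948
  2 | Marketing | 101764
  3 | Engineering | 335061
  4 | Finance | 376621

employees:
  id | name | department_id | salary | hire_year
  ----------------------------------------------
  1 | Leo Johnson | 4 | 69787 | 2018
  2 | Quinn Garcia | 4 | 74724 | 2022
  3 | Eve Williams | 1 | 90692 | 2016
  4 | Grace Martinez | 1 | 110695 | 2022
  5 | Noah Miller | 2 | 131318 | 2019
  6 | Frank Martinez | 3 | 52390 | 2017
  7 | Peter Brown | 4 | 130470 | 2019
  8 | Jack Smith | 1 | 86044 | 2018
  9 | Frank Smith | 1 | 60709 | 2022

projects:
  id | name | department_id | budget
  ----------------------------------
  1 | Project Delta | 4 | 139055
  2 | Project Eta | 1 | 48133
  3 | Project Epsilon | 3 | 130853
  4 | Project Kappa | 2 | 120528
SELECT c.name, p.name AS department, c.budget FROM projects c JOIN departments p ON c.department_id = p.id WHERE c.budget < 36042

Execution result:
(no rows)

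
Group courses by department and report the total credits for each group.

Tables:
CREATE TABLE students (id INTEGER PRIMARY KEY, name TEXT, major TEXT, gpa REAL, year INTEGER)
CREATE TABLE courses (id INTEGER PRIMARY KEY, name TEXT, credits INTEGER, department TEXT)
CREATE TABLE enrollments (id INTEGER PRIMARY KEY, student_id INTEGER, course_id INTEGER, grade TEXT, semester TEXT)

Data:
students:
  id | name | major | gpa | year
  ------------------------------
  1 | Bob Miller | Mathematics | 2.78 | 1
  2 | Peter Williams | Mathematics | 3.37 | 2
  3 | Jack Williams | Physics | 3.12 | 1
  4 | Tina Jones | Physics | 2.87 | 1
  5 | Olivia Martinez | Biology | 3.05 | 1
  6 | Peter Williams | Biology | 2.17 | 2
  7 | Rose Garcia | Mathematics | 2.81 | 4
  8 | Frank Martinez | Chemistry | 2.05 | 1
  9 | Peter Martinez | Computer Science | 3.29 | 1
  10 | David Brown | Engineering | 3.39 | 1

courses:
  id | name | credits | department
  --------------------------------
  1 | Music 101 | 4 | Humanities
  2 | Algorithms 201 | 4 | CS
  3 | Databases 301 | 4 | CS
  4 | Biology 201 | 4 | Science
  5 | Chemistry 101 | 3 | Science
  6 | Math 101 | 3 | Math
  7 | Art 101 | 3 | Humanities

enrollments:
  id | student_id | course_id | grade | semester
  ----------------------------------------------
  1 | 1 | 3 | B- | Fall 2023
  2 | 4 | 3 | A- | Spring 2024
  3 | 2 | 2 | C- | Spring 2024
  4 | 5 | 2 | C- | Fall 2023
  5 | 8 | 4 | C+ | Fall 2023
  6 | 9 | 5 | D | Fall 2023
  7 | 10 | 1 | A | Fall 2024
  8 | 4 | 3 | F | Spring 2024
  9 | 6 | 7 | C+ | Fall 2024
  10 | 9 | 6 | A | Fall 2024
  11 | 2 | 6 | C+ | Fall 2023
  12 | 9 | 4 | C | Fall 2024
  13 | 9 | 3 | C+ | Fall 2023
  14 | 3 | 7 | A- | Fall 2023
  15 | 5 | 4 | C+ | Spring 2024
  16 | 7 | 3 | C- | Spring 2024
SELECT department, SUM(credits) AS sum_credits FROM courses GROUP BY department

Execution result:
department | sum_credits
CS | 8
Humanities | 7
Math | 3
Science | 7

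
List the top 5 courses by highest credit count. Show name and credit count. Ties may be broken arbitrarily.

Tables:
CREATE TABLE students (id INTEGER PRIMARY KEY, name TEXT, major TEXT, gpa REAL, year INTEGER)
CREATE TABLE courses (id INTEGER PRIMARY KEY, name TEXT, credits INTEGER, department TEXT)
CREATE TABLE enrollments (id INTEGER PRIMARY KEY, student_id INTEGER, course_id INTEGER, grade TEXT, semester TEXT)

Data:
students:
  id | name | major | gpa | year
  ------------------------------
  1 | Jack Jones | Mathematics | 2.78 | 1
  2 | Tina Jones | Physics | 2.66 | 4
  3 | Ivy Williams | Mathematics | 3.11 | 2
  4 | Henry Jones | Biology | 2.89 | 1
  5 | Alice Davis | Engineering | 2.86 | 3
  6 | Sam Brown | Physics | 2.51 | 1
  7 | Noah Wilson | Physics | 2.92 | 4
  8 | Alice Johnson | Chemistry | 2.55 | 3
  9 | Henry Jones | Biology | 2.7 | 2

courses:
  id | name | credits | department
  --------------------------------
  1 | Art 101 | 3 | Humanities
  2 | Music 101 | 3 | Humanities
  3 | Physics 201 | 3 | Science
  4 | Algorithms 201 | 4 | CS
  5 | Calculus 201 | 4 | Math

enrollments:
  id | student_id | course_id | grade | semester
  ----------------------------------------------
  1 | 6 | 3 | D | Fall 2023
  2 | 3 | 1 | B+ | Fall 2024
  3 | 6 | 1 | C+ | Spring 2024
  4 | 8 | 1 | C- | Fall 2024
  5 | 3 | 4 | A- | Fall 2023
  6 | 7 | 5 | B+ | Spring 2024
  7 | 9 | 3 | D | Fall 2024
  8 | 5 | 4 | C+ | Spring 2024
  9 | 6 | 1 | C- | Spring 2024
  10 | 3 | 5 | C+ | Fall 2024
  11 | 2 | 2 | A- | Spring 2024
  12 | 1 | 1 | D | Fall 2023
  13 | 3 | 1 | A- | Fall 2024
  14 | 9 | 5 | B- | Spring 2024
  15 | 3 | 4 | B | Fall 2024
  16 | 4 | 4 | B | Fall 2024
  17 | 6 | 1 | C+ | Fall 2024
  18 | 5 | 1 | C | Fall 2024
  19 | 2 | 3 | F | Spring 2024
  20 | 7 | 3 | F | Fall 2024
SELECT name, credits FROM courses ORDER BY credits DESC LIMIT 5

Execution result:
name | credits
Algorithms 201 | 4
Calculus 201 | 4
Art 101 | 3
Music 101 | 3
Physics 201 | 3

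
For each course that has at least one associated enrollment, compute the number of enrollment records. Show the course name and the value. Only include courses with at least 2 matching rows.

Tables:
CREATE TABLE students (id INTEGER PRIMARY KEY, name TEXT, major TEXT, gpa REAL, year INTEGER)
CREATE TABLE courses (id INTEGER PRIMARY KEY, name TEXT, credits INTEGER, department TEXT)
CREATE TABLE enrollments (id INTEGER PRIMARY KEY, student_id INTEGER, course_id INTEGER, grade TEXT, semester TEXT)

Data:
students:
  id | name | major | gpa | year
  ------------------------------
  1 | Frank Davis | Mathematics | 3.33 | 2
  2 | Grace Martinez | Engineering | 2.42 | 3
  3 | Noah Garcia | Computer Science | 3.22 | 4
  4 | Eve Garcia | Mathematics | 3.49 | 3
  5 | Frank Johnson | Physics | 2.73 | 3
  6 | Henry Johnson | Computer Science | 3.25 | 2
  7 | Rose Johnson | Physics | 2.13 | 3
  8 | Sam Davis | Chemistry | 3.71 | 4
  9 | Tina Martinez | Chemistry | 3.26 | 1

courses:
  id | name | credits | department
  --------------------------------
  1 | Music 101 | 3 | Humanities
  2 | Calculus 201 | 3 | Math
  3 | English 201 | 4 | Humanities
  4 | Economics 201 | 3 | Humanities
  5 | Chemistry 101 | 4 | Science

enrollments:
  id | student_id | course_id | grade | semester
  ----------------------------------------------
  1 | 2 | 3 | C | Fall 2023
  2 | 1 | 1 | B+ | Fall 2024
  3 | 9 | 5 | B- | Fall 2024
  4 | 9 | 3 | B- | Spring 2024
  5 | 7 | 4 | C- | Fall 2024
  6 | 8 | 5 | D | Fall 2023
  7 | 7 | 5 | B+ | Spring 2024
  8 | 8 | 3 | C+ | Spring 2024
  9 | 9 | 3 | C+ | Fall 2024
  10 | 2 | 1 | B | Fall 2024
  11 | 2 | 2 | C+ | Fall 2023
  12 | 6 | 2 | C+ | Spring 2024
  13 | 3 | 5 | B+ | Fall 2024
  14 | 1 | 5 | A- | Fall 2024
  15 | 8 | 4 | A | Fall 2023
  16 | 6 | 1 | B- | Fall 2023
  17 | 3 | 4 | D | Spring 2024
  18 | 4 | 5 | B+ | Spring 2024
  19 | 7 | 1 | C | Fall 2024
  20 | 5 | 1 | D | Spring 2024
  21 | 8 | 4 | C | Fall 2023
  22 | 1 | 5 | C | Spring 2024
SELECT p.name, COUNT(*) AS n FROM enrollments c JOIN courses p ON c.course_id = p.id GROUP BY p.id, p.name HAVING COUNT(*) >= 2

Execution result:
name | n
Music 101 | 5
Calculus 201 | 2
English 201 | 4
Economics 201 | 4
Chemistry 101 | 7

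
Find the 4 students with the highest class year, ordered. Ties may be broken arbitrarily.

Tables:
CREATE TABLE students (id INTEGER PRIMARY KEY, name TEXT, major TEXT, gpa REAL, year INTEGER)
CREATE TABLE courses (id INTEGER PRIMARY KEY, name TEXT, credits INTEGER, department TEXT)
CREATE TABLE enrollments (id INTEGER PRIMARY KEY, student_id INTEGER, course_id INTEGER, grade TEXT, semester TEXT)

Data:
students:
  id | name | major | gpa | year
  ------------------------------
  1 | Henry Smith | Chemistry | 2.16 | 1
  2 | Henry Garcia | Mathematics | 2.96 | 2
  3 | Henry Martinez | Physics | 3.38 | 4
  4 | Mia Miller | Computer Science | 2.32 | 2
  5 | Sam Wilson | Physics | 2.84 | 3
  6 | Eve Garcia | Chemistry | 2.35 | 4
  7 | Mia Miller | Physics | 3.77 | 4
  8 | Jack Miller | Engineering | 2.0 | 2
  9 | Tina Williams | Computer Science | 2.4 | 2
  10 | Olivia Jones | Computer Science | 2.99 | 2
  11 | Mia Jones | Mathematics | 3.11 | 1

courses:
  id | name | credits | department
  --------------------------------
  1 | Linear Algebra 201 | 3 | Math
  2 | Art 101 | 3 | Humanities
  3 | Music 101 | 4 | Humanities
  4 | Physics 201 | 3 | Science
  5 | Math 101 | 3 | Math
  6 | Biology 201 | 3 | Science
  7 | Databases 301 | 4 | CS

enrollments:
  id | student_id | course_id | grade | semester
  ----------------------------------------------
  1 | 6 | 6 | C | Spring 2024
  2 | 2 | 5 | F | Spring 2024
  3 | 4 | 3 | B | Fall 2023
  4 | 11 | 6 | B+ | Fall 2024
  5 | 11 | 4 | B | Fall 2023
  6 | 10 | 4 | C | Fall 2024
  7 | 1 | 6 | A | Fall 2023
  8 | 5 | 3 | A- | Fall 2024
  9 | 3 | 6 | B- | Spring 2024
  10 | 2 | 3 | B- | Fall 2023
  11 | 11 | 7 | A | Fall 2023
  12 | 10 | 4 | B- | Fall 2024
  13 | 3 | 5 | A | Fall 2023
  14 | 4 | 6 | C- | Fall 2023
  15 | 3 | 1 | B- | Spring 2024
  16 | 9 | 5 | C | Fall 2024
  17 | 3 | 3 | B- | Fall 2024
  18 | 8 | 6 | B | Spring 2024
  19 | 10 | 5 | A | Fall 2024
SELECT name, year FROM students ORDER BY year DESC LIMIT 4

Execution result:
name | year
Henry Martinez | 4
Eve Garcia | 4
Mia Miller | 4
Sam Wilson | 3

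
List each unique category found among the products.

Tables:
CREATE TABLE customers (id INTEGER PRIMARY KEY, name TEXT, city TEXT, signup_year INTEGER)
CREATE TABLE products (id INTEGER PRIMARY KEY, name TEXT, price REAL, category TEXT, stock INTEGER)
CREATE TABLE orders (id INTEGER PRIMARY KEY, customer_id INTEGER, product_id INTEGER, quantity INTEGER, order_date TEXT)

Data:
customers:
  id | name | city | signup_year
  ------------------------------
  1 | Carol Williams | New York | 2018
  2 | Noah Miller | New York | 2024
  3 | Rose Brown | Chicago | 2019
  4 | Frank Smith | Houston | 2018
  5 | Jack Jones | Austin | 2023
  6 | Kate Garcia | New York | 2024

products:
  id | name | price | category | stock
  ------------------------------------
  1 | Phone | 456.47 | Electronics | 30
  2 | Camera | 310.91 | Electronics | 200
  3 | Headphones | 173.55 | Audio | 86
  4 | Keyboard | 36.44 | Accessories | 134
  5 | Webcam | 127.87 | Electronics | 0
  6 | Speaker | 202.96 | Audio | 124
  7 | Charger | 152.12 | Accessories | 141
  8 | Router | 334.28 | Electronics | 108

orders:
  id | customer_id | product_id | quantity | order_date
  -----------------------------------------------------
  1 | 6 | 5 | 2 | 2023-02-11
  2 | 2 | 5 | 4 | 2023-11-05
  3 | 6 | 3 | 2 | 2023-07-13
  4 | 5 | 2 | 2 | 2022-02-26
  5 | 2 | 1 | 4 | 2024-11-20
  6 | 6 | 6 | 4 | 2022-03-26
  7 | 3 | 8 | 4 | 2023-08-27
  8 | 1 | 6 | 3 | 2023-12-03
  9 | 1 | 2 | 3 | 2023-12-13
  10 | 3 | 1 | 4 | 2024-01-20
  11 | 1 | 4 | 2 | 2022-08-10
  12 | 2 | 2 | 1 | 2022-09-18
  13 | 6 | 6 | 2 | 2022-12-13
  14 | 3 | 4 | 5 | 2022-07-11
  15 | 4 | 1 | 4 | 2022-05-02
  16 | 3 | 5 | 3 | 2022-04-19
SELECT DISTINCT category FROM products

Execution result:
category
Electronics
Audio
Accessories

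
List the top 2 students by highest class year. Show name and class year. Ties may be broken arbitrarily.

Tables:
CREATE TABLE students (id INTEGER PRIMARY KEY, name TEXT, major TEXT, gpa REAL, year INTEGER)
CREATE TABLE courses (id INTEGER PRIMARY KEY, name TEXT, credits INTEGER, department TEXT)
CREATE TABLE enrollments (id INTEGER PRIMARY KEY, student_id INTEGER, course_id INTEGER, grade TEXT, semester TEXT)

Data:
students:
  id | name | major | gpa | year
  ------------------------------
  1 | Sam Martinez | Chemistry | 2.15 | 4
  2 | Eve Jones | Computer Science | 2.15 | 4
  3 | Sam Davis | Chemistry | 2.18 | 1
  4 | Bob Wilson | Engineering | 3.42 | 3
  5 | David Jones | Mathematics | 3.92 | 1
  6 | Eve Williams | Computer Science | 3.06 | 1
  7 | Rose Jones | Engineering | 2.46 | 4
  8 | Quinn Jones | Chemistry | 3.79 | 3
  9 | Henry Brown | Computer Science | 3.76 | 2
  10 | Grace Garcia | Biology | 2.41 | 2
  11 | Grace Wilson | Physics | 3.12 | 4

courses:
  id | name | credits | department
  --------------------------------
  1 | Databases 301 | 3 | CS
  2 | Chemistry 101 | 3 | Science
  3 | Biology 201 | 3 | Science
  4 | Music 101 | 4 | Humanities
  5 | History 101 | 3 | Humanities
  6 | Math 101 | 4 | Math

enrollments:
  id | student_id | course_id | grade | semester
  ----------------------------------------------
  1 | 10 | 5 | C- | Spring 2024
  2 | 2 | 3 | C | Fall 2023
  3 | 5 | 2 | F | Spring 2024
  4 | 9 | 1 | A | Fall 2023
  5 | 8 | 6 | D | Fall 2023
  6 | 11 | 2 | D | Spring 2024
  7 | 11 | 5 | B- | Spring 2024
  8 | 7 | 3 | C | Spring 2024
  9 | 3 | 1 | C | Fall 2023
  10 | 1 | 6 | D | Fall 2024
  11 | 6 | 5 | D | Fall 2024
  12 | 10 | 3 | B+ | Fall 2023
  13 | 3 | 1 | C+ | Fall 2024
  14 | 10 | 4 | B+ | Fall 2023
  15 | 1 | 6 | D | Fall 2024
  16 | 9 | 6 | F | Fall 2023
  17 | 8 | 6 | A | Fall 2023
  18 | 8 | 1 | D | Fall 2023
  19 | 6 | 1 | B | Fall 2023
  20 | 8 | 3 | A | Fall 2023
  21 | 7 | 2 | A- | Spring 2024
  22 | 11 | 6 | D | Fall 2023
SELECT name, year FROM students ORDER BY year DESC LIMIT 2

Execution result:
name | year
Sam Martinez | 4
Eve Jones | 4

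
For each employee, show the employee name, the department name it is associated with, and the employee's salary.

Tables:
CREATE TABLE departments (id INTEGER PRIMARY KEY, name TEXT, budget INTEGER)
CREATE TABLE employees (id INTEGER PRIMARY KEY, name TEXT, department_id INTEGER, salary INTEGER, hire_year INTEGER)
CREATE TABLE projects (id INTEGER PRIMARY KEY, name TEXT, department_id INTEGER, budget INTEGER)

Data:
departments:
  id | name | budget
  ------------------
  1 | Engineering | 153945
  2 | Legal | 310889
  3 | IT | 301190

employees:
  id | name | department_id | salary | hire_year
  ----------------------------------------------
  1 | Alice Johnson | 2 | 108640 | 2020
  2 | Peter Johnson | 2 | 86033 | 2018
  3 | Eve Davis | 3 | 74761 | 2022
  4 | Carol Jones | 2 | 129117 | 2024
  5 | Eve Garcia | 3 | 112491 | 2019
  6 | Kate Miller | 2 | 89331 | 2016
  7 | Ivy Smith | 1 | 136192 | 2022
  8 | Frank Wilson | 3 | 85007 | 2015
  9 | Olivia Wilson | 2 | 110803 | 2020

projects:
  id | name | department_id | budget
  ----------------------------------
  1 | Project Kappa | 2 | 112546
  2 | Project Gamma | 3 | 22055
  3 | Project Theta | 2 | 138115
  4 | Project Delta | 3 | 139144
SELECT c.name, p.name AS department, c.salary FROM employees c JOIN departments p ON c.department_id = p.id

Execution result:
name | department | salary
Alice Johnson | Legal | 108640
Peter Johnson | Legal | 86033
Eve Davis | IT | 74761
Carol Jones | Legal | 129117
Eve Garcia | IT | 112491
Kate Miller | Legal | 89331
Ivy Smith | Engineering | 136192
Frank Wilson | IT | 85007
Olivia Wilson | Legal | 110803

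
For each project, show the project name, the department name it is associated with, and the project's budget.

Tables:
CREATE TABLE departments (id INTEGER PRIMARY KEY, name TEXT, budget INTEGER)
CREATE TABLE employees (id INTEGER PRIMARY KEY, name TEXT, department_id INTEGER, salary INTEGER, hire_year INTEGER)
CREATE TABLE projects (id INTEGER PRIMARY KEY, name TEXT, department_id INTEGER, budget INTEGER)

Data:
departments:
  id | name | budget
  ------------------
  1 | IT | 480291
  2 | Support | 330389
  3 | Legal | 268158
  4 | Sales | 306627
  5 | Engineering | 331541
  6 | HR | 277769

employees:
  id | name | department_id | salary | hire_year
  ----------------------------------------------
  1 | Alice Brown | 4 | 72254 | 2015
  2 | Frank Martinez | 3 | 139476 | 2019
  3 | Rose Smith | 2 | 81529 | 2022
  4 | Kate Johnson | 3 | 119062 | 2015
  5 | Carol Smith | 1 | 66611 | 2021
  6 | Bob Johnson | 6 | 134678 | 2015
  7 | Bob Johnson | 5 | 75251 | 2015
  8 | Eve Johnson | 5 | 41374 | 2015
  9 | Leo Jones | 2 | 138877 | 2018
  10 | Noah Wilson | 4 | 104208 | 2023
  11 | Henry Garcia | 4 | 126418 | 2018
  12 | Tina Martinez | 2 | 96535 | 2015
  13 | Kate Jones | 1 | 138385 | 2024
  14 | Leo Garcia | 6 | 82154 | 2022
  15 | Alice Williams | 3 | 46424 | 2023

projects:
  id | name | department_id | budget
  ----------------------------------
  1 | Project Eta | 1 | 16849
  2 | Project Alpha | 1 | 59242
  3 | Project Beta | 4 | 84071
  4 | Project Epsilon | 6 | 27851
SELECT c.name, p.name AS department, c.budget FROM projects c JOIN departments p ON c.department_id = p.id

Execution result:
name | department | budget
Project Eta | IT | 16849
Project Alpha | IT | 59242
Project Beta | Sales | 84071
Project Epsilon | HR | 27851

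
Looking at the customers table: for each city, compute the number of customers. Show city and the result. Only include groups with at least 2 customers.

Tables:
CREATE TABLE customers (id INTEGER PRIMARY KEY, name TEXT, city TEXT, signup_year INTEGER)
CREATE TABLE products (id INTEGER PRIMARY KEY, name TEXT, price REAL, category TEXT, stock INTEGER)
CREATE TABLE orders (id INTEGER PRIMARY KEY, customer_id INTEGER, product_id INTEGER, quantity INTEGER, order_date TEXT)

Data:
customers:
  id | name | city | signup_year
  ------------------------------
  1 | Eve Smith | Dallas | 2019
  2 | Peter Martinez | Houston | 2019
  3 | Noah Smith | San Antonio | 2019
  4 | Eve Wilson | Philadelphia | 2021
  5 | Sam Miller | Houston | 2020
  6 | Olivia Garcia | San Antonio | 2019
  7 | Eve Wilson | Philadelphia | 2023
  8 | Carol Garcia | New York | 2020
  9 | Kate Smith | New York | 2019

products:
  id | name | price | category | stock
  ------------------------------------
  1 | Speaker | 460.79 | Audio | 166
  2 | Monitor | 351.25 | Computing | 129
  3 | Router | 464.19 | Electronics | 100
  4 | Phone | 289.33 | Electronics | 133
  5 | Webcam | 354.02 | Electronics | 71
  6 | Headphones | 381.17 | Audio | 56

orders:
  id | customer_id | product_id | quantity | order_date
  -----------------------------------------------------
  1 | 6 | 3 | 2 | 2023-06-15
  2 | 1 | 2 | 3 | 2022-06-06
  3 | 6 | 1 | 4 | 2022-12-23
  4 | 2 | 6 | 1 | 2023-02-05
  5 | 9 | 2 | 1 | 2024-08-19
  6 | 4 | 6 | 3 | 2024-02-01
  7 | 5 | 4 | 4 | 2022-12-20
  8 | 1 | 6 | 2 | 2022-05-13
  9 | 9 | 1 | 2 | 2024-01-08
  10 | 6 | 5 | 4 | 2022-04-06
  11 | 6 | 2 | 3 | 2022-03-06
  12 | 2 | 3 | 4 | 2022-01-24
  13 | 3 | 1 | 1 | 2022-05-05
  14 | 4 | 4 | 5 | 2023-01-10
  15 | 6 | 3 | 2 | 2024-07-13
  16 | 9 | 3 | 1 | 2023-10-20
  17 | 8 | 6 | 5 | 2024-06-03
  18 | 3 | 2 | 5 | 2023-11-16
SELECT city, COUNT(*) AS n FROM customers GROUP BY city HAVING COUNT(*) >= 2

Execution result:
city | n
Houston | 2
New York | 2
Philadelphia | 2
San Antonio | 2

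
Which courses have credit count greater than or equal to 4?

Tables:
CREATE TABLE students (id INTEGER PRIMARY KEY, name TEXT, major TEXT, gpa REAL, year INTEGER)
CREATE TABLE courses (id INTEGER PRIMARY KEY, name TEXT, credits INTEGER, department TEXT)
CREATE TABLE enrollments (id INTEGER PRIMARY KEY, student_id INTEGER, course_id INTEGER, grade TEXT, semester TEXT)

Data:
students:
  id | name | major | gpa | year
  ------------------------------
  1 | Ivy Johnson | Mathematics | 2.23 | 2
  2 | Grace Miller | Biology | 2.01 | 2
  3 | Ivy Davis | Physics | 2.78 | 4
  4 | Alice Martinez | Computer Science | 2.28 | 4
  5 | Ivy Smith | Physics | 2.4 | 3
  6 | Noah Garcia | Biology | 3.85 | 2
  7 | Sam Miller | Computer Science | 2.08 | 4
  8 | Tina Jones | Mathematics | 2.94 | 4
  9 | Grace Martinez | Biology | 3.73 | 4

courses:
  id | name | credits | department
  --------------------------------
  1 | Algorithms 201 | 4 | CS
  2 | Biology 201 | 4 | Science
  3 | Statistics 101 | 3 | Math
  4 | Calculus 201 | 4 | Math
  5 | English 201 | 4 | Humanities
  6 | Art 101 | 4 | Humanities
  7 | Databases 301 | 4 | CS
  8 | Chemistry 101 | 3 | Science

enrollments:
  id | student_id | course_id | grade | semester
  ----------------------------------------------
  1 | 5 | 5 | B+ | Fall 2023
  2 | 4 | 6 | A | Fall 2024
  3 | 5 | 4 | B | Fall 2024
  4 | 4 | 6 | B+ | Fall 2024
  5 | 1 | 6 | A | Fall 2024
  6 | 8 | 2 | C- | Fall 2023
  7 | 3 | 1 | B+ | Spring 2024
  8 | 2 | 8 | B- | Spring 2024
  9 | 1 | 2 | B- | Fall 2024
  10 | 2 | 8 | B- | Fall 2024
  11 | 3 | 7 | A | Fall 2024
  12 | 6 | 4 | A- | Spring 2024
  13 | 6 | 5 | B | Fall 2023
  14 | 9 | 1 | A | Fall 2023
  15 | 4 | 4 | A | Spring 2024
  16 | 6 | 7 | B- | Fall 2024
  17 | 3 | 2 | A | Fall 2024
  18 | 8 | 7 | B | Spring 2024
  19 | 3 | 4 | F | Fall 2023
SELECT name, credits FROM courses WHERE credits >= 4

Execution result:
name | credits
Algorithms 201 | 4
Biology 201 | 4
Calculus 201 | 4
English 201 | 4
Art 101 | 4
Databases 301 | 4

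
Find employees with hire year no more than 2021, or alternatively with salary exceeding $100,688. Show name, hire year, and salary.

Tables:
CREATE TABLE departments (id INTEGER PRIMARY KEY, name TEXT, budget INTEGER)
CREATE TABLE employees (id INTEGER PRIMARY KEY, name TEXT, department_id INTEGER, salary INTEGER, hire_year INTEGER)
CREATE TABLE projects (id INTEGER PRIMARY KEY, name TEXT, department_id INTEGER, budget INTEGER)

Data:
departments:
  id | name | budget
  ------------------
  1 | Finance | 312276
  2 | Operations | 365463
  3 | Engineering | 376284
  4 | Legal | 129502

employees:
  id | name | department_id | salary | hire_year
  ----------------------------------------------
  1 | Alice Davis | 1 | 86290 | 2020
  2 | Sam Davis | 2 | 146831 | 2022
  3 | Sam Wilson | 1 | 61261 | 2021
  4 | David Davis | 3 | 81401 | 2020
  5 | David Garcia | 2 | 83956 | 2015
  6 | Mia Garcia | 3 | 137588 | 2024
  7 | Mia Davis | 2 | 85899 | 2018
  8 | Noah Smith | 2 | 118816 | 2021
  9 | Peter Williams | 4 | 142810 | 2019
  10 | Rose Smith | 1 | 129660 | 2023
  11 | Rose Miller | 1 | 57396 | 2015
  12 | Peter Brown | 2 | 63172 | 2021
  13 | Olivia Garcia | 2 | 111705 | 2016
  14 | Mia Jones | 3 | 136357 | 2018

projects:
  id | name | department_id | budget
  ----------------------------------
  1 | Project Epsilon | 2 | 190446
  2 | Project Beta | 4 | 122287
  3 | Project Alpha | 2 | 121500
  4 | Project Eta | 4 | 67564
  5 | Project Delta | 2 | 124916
SELECT name, hire_year, salary FROM employees WHERE hire_year <= 2021 OR salary > 100688

Execution result:
name | hire_year | salary
Alice Davis | 2020 | 86290
Sam Davis | 2022 | 146831
Sam Wilson | 2021 | 61261
David Davis | 2020 | 81401
David Garcia | 2015 | 83956
Mia Garcia | 2024 | 137588
Mia Davis | 2018 | 85899
Noah Smith | 2021 | 118816
Peter Williams | 2019 | 142810
Rose Smith | 2023 | 129660
Rose Miller | 2015 | 57396
Peter Brown | 2021 | 63172
Olivia Garcia | 2016 | 111705
Mia Jones | 2018 | 136357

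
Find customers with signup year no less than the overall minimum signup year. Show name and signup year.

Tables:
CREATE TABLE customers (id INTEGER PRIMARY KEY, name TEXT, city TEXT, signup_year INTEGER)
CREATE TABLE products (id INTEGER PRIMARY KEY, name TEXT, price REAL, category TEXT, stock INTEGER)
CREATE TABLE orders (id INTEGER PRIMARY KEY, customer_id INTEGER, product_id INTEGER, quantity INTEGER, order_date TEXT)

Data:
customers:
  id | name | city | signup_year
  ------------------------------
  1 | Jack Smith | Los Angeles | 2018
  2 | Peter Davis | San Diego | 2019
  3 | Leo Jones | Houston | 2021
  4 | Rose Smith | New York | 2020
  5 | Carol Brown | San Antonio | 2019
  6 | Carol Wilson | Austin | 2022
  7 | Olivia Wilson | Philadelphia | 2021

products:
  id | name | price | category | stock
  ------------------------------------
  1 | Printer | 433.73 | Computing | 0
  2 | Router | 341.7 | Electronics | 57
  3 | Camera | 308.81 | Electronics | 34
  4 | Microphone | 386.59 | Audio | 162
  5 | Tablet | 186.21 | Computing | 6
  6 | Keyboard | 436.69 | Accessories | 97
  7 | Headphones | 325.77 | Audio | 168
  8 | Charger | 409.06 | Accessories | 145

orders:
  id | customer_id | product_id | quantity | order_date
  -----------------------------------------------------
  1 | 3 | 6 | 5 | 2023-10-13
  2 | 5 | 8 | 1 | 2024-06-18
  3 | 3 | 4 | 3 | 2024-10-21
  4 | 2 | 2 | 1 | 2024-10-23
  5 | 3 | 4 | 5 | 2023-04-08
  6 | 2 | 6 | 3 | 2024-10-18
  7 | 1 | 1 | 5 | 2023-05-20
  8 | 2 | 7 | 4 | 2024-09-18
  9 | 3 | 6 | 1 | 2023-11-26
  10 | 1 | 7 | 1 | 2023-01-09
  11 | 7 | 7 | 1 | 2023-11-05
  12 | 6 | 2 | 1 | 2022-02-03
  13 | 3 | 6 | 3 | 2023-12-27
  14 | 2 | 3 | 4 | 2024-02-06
SELECT name, signup_year FROM customers WHERE signup_year >= (SELECT MIN(signup_year) FROM customers)

Execution result:
name | signup_year
Jack Smith | 2018
Peter Davis | 2019
Leo Jones | 2021
Rose Smith | 2020
Carol Brown | 2019
Carol Wilson | 2022
Olivia Wilson | 2021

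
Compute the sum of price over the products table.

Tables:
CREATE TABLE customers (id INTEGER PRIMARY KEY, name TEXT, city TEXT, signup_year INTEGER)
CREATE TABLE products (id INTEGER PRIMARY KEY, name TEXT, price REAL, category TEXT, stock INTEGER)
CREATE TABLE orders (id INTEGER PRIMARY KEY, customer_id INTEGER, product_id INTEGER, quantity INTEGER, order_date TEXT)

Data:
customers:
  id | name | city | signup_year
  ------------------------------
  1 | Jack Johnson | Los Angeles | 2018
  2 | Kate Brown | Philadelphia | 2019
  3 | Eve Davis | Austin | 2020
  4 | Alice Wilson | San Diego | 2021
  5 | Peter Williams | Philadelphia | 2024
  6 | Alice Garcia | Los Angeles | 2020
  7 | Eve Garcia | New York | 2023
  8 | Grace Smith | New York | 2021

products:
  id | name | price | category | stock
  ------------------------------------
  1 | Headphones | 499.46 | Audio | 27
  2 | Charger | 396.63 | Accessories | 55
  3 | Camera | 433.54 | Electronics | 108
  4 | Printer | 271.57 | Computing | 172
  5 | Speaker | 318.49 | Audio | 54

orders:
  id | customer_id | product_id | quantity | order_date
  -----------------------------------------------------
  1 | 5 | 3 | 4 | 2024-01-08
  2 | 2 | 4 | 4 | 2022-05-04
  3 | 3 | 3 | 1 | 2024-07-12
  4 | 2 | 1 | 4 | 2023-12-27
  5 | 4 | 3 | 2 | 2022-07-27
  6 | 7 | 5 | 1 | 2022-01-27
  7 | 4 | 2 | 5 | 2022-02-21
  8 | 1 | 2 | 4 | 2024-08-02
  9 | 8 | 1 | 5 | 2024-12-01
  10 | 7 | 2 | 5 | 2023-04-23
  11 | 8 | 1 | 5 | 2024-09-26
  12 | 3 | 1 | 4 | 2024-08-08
SELECT SUM(price) FROM products

Execution result:
1919.69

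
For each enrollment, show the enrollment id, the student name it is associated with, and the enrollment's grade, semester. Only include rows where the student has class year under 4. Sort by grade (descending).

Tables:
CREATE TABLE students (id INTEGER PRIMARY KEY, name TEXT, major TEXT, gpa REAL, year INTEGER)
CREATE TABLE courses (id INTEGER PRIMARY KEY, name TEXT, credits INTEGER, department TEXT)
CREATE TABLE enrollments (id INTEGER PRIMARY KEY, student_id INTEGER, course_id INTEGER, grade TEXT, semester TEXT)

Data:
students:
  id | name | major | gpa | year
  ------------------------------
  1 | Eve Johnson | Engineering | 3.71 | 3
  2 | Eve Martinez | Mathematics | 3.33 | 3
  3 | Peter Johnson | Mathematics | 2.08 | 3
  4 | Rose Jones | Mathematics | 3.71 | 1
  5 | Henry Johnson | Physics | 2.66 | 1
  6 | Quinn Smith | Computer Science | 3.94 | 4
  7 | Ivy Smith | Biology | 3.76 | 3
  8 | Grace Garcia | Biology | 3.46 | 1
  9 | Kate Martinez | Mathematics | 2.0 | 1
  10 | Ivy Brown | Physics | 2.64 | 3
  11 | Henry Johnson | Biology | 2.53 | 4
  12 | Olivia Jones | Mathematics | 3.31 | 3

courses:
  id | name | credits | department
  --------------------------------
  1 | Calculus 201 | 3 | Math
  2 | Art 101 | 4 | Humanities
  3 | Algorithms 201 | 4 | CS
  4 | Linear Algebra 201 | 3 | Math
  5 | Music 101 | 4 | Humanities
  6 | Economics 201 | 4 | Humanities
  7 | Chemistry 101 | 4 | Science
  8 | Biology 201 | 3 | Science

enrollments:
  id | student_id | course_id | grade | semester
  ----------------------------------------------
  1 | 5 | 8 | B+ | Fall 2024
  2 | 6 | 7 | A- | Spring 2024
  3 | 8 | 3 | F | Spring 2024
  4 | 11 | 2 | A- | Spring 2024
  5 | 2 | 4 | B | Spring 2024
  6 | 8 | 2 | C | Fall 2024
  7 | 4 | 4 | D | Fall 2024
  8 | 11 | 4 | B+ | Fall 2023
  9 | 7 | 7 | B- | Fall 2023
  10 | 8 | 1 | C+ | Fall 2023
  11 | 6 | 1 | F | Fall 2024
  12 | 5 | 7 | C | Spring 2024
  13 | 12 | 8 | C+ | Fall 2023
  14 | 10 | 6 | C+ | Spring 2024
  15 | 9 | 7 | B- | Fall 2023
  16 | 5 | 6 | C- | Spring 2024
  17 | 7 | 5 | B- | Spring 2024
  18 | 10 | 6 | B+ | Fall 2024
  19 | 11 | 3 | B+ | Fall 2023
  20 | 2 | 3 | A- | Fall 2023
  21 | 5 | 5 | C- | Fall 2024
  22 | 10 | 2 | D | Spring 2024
SELECT c.id, p.name AS student, c.grade, c.semester FROM enrollments c JOIN students p ON c.student_id = p.id WHERE p.year < 4 ORDER BY c.grade DESC

Execution result:
id | student | grade | semester
3 | Grace Garcia | F | Spring 2024
7 | Rose Jones | D | Fall 2024
22 | Ivy Brown | D | Spring 2024
16 | Henry Johnson | C- | Spring 2024
21 | Henry Johnson | C- | Fall 2024
10 | Grace Garcia | C+ | Fall 2023
13 | Olivia Jones | C+ | Fall 2023
14 | Ivy Brown | C+ | Spring 2024
6 | Grace Garcia | C | Fall 2024
12 | Henry Johnson | C | Spring 2024
9 | Ivy Smith | B- | Fall 2023
15 | Kate Martinez | B- | Fall 2023
17 | Ivy Smith | B- | Spring 2024
1 | Henry Johnson | B+ | Fall 2024
18 | Ivy Brown | B+ | Fall 2024
5 | Eve Martinez | B | Spring 2024
20 | Eve Martinez | A- | Fall 2023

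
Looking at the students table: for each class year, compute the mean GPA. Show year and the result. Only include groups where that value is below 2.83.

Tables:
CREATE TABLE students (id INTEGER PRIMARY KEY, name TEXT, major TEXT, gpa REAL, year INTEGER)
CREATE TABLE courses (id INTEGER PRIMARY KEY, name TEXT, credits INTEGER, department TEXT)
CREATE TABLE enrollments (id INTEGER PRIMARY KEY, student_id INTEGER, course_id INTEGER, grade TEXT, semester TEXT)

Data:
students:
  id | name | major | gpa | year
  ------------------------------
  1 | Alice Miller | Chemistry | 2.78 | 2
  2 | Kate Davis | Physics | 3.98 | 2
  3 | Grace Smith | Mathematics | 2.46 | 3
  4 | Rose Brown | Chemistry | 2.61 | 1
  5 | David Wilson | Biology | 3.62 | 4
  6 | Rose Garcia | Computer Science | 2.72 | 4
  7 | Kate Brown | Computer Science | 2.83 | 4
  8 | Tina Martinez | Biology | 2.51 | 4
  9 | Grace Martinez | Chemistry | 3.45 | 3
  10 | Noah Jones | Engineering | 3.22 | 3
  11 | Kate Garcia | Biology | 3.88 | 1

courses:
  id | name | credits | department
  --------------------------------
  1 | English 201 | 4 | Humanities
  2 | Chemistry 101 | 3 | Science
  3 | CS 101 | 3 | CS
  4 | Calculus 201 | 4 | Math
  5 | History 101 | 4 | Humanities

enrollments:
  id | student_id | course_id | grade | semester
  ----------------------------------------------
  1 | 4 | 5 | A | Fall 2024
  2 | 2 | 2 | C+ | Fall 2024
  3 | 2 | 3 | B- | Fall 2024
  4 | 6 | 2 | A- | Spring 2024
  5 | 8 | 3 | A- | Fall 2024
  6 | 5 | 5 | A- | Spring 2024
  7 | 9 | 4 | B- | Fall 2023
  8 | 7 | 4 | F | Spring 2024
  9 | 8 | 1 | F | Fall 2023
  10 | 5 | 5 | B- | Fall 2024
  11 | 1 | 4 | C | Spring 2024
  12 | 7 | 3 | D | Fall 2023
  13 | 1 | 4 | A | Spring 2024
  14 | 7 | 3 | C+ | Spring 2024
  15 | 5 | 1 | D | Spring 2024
SELECT year, AVG(gpa) AS avg_gpa FROM students GROUP BY year HAVING AVG(gpa) < 2.83

Execution result:
(no rows)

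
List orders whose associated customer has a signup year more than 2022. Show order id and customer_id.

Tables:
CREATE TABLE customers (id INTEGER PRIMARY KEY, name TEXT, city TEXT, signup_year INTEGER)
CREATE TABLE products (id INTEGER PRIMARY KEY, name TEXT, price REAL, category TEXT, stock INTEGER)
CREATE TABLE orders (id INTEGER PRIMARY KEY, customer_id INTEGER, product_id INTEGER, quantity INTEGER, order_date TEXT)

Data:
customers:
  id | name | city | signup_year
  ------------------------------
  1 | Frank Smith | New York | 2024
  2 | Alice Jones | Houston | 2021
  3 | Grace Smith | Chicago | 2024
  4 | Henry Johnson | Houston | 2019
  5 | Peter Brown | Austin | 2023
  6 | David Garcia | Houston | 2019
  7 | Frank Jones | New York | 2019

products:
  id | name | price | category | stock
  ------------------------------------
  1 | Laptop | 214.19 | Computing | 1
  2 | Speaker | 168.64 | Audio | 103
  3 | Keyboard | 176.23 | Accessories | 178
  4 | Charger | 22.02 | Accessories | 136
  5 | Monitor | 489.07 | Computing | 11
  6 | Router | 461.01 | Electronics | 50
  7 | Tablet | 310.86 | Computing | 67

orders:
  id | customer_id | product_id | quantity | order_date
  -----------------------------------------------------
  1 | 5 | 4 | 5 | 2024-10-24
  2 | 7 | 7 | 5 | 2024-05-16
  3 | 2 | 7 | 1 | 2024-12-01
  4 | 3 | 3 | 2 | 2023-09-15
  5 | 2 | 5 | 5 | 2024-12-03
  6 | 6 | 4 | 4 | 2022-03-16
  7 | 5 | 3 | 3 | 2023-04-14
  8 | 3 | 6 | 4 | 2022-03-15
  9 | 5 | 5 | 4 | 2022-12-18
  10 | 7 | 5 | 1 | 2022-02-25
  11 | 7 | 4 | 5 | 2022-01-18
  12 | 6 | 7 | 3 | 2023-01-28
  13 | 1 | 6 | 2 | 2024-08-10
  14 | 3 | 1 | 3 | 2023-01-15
SELECT id, customer_id FROM orders WHERE customer_id IN (SELECT id FROM customers WHERE signup_year > 2022)

Execution result:
id | customer_id
1 | 5
4 | 3
7 | 5
8 | 3
9 | 5
13 | 1
14 | 3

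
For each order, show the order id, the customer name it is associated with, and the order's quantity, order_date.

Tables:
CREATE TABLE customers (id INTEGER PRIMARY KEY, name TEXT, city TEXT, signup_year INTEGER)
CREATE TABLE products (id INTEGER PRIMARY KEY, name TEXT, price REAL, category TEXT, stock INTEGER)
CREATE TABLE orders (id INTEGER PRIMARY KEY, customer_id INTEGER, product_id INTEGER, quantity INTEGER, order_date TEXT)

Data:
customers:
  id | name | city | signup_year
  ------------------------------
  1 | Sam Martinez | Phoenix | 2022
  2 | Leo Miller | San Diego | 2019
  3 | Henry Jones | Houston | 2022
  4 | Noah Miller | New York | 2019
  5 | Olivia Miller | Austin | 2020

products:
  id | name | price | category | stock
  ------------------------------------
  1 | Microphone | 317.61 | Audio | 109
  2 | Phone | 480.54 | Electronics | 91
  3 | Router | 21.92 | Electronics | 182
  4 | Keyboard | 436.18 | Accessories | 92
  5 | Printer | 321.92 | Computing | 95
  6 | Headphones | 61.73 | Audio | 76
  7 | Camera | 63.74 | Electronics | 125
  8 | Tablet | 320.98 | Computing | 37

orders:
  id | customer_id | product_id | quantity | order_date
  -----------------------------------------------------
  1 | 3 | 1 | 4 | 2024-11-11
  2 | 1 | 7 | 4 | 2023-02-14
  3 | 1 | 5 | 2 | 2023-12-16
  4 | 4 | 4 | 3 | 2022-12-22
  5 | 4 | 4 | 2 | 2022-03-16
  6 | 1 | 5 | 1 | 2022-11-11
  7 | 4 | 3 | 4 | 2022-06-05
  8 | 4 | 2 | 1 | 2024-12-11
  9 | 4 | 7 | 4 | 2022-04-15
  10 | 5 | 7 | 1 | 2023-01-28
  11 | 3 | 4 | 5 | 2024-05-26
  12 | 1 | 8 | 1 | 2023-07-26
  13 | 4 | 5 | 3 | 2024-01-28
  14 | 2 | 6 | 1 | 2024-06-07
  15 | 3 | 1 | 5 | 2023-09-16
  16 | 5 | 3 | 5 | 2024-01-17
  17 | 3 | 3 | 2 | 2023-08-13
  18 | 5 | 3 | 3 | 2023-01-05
SELECT c.id, p.name AS customer, c.quantity, c.order_date FROM orders c JOIN customers p ON c.customer_id = p.id

Execution result:
id | customer | quantity | order_date
1 | Henry Jones | 4 | 2024-11-11
2 | Sam Martinez | 4 | 2023-02-14
3 | Sam Martinez | 2 | 2023-12-16
4 | Noah Miller | 3 | 2022-12-22
5 | Noah Miller | 2 | 2022-03-16
6 | Sam Martinez | 1 | 2022-11-11
7 | Noah Miller | 4 | 2022-06-05
8 | Noah Miller | 1 | 2024-12-11
9 | Noah Miller | 4 | 2022-04-15
10 | Olivia Miller | 1 | 2023-01-28
11 | Henry Jones | 5 | 2024-05-26
12 | Sam Martinez | 1 | 2023-07-26
13 | Noah Miller | 3 | 2024-01-28
14 | Leo Miller | 1 | 2024-06-07
15 | Henry Jones | 5 | 2023-09-16
16 | Olivia Miller | 5 | 2024-01-17
17 | Henry Jones | 2 | 2023-08-13
18 | Olivia Miller | 3 | 2023-01-05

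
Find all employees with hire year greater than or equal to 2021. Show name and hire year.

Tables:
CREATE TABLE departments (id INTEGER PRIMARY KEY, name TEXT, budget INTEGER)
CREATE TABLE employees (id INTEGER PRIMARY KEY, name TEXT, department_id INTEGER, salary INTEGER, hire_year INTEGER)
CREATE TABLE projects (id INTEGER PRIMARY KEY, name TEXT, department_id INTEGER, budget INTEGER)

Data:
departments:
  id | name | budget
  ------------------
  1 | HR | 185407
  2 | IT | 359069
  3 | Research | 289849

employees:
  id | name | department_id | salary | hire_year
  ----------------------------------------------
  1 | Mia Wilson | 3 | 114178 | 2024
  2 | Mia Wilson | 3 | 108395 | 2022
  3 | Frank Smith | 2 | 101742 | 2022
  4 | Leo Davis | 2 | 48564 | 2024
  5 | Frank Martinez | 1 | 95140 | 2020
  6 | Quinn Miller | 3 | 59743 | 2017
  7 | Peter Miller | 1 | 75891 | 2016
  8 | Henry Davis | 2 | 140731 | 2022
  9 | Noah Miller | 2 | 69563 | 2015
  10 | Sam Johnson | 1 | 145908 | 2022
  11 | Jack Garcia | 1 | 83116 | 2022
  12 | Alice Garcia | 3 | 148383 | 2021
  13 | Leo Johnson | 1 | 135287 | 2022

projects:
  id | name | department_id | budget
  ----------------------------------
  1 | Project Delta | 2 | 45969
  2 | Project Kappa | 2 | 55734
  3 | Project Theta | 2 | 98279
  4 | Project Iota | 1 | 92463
SELECT name, hire_year FROM employees WHERE hire_year >= 2021

Execution result:
name | hire_year
Mia Wilson | 2024
Mia Wilson | 2022
Frank Smith | 2022
Leo Davis | 2024
Henry Davis | 2022
Sam Johnson | 2022
Jack Garcia | 2022
Alice Garcia | 2021
Leo Johnson | 2022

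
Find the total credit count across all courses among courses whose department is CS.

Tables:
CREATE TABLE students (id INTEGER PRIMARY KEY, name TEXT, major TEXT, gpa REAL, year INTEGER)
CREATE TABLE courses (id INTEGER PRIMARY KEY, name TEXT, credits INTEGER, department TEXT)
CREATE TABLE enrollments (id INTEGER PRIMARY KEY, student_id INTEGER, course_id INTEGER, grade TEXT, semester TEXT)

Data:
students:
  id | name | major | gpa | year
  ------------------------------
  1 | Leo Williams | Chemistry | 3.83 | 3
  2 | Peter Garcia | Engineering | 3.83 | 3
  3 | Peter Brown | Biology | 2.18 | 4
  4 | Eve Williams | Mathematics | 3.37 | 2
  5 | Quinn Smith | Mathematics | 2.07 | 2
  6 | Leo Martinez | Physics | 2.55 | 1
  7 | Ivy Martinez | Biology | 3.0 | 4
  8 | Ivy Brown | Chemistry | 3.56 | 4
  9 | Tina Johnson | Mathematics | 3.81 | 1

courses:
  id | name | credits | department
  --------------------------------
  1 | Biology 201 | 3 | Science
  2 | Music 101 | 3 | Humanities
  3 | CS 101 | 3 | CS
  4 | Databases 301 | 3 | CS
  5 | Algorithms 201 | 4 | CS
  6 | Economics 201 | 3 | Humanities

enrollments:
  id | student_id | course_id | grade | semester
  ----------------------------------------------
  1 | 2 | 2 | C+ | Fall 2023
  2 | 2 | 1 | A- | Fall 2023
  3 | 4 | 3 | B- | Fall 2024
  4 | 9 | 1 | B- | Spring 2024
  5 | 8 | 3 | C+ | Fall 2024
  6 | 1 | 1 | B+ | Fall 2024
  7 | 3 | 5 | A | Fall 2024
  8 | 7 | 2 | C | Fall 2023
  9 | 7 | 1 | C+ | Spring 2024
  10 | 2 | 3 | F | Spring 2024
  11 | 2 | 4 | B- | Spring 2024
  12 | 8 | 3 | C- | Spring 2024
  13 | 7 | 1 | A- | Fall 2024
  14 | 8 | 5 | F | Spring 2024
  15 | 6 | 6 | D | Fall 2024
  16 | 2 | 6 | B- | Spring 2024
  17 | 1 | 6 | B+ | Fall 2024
SELECT SUM(credits) FROM courses WHERE department = 'CS'

Execution result:
10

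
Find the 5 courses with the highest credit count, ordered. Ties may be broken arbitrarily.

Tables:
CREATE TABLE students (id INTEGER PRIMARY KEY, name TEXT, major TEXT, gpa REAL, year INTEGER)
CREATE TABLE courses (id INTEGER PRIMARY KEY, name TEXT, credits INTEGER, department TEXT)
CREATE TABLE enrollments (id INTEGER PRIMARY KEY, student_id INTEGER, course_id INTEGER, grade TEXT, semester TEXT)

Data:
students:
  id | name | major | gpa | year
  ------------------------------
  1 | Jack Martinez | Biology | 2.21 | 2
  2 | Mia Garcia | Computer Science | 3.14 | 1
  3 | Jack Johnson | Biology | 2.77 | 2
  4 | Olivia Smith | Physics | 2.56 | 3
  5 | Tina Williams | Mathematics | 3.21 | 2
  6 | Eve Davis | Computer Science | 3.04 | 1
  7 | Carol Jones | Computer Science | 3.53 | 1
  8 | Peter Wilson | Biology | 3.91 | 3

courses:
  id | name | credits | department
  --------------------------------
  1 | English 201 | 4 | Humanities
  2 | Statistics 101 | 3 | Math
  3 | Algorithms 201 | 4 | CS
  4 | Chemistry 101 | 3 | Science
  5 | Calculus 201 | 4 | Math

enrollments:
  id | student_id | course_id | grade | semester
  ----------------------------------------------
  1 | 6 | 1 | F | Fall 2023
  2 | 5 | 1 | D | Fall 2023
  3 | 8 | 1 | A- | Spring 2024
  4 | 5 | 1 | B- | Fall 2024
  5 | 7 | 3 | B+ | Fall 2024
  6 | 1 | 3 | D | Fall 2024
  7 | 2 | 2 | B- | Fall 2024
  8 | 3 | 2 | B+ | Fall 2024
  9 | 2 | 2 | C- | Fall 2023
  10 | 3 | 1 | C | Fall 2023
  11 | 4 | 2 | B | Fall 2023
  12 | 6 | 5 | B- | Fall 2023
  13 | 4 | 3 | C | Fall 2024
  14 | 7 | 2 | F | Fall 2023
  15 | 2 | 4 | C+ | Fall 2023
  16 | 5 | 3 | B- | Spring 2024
SELECT name, credits FROM courses ORDER BY credits DESC LIMIT 5

Execution result:
name | credits
English 201 | 4
Algorithms 201 | 4
Calculus 201 | 4
Statistics 101 | 3
Chemistry 101 | 3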